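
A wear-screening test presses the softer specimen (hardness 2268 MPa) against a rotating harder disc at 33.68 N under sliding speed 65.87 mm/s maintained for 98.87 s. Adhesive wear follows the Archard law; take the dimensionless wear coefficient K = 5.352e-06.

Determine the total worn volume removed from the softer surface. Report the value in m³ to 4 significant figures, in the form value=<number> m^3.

The algebra maintains exact precision. Intermediate values appear rounded, and a single final rounding to four significant digits.
Sliding speed v = 65.87 mm/s = 0.06587 m/s. Distance L = v·t = 0.06587 m/s × 98.87 s = 6.513 m.
Hardness H = 2268 MPa = 2.268e+09 Pa.
In SI base units: W = 33.68 N, H = 2.268e+09 Pa, K = 5.352e-06.
Worn volume V = K·W·L/H = 5.352e-06 · 33.68 · 6.513 / 2.268e+09 = 5.176e-13 m³.

value=5.176e-13 m^3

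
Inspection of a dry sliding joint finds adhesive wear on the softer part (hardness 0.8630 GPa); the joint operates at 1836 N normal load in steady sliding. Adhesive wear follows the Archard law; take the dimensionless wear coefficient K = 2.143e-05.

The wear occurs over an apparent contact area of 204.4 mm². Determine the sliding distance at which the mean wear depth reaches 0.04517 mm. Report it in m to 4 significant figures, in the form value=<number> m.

value=202.5 m

The algebra maintains full precision. Displayed values are rounded — a lone final rounding: four significant digits.
Hardness H = 0.8630 GPa = 8.630e+08 Pa.
Contact area A = 204.4 mm² = 2.044e-04 m².
Depth limit h_lim = 0.04517 mm = 4.517e-05 m.
In SI base units, W = 1836 N, H = 8.630e+08 Pa, K = 2.143e-05.
Volume at the limit: V_lim = h_lim·A = 4.517e-05 · 2.044e-04 = 9.233e-09 m³.
Thus life L = V_lim·H/(K·W) = 9.233e-09 · 8.630e+08 / (2.143e-05 · 1836) = 202.5 m.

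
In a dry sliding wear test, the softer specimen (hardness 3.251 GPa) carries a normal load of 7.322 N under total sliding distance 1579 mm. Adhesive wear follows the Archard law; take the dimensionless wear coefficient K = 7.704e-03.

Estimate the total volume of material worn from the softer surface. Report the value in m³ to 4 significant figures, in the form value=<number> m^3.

Intermediates are printed rounded. All arithmetic keeps full precision. Rounded once at the end to 4 significant figures.
The distance L = 1579 mm = 1.579 m.
Hardness H = 3.251 GPa = 3.251e+09 Pa.
SI base units throughout: W = 7.322 N, H = 3.251e+09 Pa, K = 7.704e-03.
By Archard's law, V = K·W·L/H = 7.704e-03 · 7.322 · 1.579 / 3.251e+09 = 2.740e-11 m³.

value=2.740e-11 m^3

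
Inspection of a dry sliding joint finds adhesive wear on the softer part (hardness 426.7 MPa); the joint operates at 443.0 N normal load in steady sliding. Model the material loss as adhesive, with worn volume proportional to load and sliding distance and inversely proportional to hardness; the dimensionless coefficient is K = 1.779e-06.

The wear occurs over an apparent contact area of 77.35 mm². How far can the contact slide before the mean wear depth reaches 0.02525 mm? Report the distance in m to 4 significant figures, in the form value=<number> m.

value=1057 m

Intermediate values are displayed rounded. All working math maintains exact precision, and one final rounding: 4 significant digits.
Hardness H = 426.7 MPa = 4.267e+08 Pa.
Contact area A = 77.35 mm² = 7.735e-05 m².
Depth limit h_lim = 0.02525 mm = 2.525e-05 m.
In SI base units: W = 443.0 N, H = 4.267e+08 Pa, K = 1.779e-06.
Allowed volume V_lim = h_lim·A = 2.525e-05 · 7.735e-05 = 1.953e-09 m³.
Thus life L = V_lim·H/(K·W) = 1.953e-09 · 4.267e+08 / (1.779e-06 · 443.0) = 1057 m.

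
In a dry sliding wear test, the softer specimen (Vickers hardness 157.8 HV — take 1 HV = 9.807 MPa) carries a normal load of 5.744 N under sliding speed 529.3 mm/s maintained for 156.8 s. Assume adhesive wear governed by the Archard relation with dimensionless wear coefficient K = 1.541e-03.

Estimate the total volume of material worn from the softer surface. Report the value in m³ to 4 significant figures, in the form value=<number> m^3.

value=4.747e-10 m^3

Each operation maintains full precision; intermediate values are shown rounded; a single final rounding, at four significant figures.
Convert: Sliding speed v = 529.3 mm/s = 0.5293 m/s. Total distance L = v·t = 0.5293 m/s × 156.8 s = 82.99 m.
Convert: Hardness H = 157.8 HV × 9.807 MPa/HV = 1548 MPa = 1.548e+09 Pa.
In SI base units, W = 5.744 N, H = 1.548e+09 Pa, K = 1.541e-03.
Apply Archard: V = K·W·L/H = 1.541e-03 · 5.744 · 82.99 / 1.548e+09 = 4.747e-10 m³.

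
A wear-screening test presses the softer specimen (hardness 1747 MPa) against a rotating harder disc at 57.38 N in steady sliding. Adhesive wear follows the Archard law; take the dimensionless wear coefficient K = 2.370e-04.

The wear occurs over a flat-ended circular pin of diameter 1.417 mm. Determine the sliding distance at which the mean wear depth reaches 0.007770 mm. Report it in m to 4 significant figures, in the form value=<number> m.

value=1.574 m

All arithmetic runs at exact precision, and intermediates are displayed rounded, and one last rounding, at 4 significant figures.
Hardness H = 1747 MPa = 1.747e+09 Pa.
Pin diameter d = 1.417 mm = 0.001417 m. Contact area A = π·d²/4 = π·(0.001417 m)²/4 = 1.577e-06 m².
Depth limit h_lim = 0.007770 mm = 7.770e-06 m.
In SI base units, W = 57.38 N, H = 1.747e+09 Pa, K = 2.370e-04.
Wearable volume V_lim = h_lim·A = 7.770e-06 · 1.577e-06 = 1.225e-11 m³.
So the life L = V_lim·H/(K·W) = 1.225e-11 · 1.747e+09 / (2.370e-04 · 57.38) = 1.574 m.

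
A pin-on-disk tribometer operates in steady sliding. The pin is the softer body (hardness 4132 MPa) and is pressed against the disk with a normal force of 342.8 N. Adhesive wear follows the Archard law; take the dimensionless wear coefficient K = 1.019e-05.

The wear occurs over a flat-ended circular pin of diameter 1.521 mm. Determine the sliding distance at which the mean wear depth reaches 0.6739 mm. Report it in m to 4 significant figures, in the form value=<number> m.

value=1448 m

Intermediates appear rounded, and the computation keeps full float precision — rounded once at the end, at 4 significant digits.
Convert: Hardness H = 4132 MPa = 4.132e+09 Pa.
Convert: Pin diameter d = 1.521 mm = 0.001521 m. Contact area A = π·d²/4 = π·(0.001521 m)²/4 = 1.817e-06 m².
Convert: Depth limit h_lim = 0.6739 mm = 6.739e-04 m.
Expressed in SI base units: W = 342.8 N, H = 4.132e+09 Pa, K = 1.019e-05.
Wearable volume V_lim = h_lim·A = 6.739e-04 · 1.817e-06 = 1.224e-09 m³.
Life L = V_lim·H/(K·W) = 1.224e-09 · 4.132e+09 / (1.019e-05 · 342.8) = 1448 m.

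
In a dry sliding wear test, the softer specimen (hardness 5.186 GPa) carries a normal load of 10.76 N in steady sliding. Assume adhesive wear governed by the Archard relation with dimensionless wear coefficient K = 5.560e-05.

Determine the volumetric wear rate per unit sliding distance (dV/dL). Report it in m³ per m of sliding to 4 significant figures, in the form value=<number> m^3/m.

value=1.154e-13 m^3/m

Intermediate values appear rounded — every step runs at full precision, and one last rounding, at 4 significant digits.
Convert: Hardness H = 5.186 GPa = 5.186e+09 Pa.
As SI base values: W = 10.76 N, H = 5.186e+09 Pa, K = 5.560e-05.
Sliding wear rate dV/dL = K·W/H: 5.560e-05 · 10.76 / 5.186e+09 = 1.154e-13 m³/m.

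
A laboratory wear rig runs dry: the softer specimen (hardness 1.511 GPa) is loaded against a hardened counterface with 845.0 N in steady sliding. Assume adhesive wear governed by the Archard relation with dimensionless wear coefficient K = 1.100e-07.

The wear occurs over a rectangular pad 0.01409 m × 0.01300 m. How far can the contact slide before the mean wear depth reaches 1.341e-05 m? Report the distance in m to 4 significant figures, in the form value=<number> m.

value=3.993e+04 m

Intermediates are displayed rounded. All arithmetic maintains exact precision. Rounded just once to 4 significant figures.
Convert: Hardness H = 1.511 GPa = 1.511e+09 Pa.
Convert: Contact area A = 0.01409 m × 0.01300 m = 1.832e-04 m².
Restated in SI base units: W = 845.0 N, H = 1.511e+09 Pa, K = 1.100e-07.
At the depth limit, V_lim = h_lim·A = 1.341e-05 · 1.832e-04 = 2.456e-09 m³.
Thus life L = V_lim·H/(K·W) = 2.456e-09 · 1.511e+09 / (1.100e-07 · 845.0) = 3.993e+04 m.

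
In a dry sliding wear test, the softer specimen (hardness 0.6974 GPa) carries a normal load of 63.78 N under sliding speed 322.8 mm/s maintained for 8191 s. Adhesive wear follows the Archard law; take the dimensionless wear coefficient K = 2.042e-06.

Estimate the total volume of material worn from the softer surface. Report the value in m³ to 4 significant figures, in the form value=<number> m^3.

The computation holds full precision. Displayed values are rounded — one final rounding to four significant digits.
Sliding speed v = 322.8 mm/s = 0.3228 m/s. Distance covered L = v·t = 0.3228 m/s × 8191 s = 2644 m.
Hardness H = 0.6974 GPa = 6.974e+08 Pa.
Restated in SI base units: W = 63.78 N, H = 6.974e+08 Pa, K = 2.042e-06.
Archard volume V = K·W·L/H = 2.042e-06 · 63.78 · 2644 / 6.974e+08 = 4.938e-10 m³.

value=4.938e-10 m^3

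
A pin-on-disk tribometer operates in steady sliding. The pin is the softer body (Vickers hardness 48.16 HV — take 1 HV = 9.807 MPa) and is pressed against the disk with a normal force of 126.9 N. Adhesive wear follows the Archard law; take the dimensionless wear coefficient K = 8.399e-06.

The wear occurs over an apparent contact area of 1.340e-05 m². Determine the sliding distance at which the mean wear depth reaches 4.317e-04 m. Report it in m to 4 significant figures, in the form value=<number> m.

value=2563 m

The intermediates are displayed rounded. All working math carries full precision, and a single final rounding: 4 significant figures.
Hardness H = 48.16 HV × 9.807 MPa/HV = 472.3 MPa = 4.723e+08 Pa.
SI base units throughout: W = 126.9 N, H = 4.723e+08 Pa, K = 8.399e-06.
At the depth limit, V_lim = h_lim·A = 4.317e-04 · 1.340e-05 = 5.785e-09 m³.
Sliding life L = V_lim·H/(K·W) = 5.785e-09 · 4.723e+08 / (8.399e-06 · 126.9) = 2563 m.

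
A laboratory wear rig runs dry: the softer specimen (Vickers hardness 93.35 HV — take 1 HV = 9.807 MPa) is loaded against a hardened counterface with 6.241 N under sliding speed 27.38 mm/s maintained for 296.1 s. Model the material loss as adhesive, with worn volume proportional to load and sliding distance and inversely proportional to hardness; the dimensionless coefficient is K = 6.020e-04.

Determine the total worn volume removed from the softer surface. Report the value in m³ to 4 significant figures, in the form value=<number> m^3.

Intermediate values appear rounded — each operation carries full float precision; one final rounding to 4 significant figures.
Convert: Sliding speed v = 27.38 mm/s = 0.02738 m/s. Distance covered L = v·t = 0.02738 m/s × 296.1 s = 8.107 m.
Convert: Hardness H = 93.35 HV × 9.807 MPa/HV = 915.5 MPa = 9.155e+08 Pa.
Expressed in SI base units: W = 6.241 N, H = 9.155e+08 Pa, K = 6.020e-04.
Archard relation: V = K·W·L/H = 6.020e-04 · 6.241 · 8.107 / 9.155e+08 = 3.327e-11 m³.

value=3.327e-11 m^3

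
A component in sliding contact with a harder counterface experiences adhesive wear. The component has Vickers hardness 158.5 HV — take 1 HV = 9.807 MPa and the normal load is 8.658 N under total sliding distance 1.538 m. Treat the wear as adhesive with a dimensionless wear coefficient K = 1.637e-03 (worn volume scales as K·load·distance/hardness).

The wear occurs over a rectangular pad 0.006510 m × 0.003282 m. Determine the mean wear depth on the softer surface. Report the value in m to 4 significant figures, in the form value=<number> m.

value=6.564e-07 m

Printed values are rounded; the computation carries full precision — rounded just once: 4 significant digits.
Hardness H = 158.5 HV × 9.807 MPa/HV = 1554 MPa = 1.554e+09 Pa.
Contact area A = 0.006510 m × 0.003282 m = 2.137e-05 m².
Working in SI base units: W = 8.658 N, H = 1.554e+09 Pa, K = 1.637e-03.
Archard relation: V = K·W·L/H = 1.637e-03 · 8.658 · 1.538 / 1.554e+09 = 1.402e-11 m³.
Wear depth h = V/A = 1.402e-11 / 2.137e-05 = 6.564e-07 m.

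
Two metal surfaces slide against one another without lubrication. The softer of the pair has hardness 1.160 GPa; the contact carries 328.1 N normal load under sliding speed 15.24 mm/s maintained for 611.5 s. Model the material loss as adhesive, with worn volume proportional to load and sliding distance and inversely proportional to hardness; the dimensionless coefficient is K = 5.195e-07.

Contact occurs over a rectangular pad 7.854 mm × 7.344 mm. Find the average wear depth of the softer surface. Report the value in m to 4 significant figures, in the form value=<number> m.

Intermediates appear rounded, and the algebra keeps full precision. Rounded just once, at 4 significant figures.
Sliding speed v = 15.24 mm/s = 0.01524 m/s. Path length L = v·t = 0.01524 m/s × 611.5 s = 9.319 m.
Hardness H = 1.160 GPa = 1.160e+09 Pa.
Pad sides 7.854 mm × 7.344 mm = 0.007854 m × 0.007344 m. Contact area A = 0.007854 m × 0.007344 m = 5.768e-05 m².
Collected in SI base units: W = 328.1 N, H = 1.160e+09 Pa, K = 5.195e-07.
Wear volume V = K·W·L/H = 5.195e-07 · 328.1 · 9.319 / 1.160e+09 = 1.369e-12 m³.
Average depth h = V/A = 1.369e-12 / 5.768e-05 = 2.374e-08 m.

value=2.374e-08 m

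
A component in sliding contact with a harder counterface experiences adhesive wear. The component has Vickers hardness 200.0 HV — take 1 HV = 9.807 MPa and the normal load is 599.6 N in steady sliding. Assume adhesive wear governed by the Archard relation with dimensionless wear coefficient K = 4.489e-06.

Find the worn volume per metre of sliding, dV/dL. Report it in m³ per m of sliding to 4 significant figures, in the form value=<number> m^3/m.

Each operation carries exact precision, and intermediates are displayed rounded — rounded once at the end: 4 significant figures.
Hardness H = 200.0 HV × 9.807 MPa/HV = 1961 MPa = 1.961e+09 Pa.
Restated in SI base units: W = 599.6 N, H = 1.961e+09 Pa, K = 4.489e-06.
Rate of wear dV/dL = K·W/H — distance-free: 4.489e-06 · 599.6 / 1.961e+09 = 1.372e-12 m³/m.

value=1.372e-12 m^3/m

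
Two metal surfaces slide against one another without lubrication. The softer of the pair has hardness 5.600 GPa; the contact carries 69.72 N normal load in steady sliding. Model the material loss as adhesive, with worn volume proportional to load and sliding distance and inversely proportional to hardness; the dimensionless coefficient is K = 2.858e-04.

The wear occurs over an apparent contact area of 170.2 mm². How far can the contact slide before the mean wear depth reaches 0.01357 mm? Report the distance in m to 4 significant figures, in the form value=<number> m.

All working math runs at full precision; the intermediates are printed rounded, and rounded just once, at 4 significant figures.
Convert: Hardness H = 5.600 GPa = 5.600e+09 Pa.
Convert: Contact area A = 170.2 mm² = 1.702e-04 m².
Convert: Depth limit h_lim = 0.01357 mm = 1.357e-05 m.
Expressed in SI base units: W = 69.72 N, H = 5.600e+09 Pa, K = 2.858e-04.
Limit volume V_lim = h_lim·A = 1.357e-05 · 1.702e-04 = 2.310e-09 m³.
Sliding life L = V_lim·H/(K·W) = 2.310e-09 · 5.600e+09 / (2.858e-04 · 69.72) = 649.1 m.

value=649.1 m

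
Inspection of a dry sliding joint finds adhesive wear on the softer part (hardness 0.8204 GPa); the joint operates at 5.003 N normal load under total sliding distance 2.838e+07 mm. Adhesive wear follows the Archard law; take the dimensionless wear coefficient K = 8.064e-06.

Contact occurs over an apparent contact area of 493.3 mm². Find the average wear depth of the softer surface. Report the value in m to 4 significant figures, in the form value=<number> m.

Shown intermediates are rounded. Each operation carries full precision. Rounded just once: four significant figures.
Distance covered L = 2.838e+07 mm = 2.838e+04 m.
Hardness H = 0.8204 GPa = 8.204e+08 Pa.
Contact area A = 493.3 mm² = 4.933e-04 m².
Restated in SI base units: W = 5.003 N, H = 8.204e+08 Pa, K = 8.064e-06.
Apply Archard: V = K·W·L/H = 8.064e-06 · 5.003 · 2.838e+04 / 8.204e+08 = 1.396e-09 m³.
Average depth h = V/A = 1.396e-09 / 4.933e-04 = 2.829e-06 m.

value=2.829e-06 m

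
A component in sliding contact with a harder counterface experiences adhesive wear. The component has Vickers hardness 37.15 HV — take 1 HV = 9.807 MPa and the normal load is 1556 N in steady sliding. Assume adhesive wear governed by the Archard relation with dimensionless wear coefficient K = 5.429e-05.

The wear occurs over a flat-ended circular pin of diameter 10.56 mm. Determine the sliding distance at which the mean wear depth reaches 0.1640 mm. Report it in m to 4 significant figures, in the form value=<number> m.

The intermediates are shown rounded, and the computation carries full float precision — a lone final rounding: 4 significant digits.
Hardness H = 37.15 HV × 9.807 MPa/HV = 364.3 MPa = 3.643e+08 Pa.
Pin diameter d = 10.56 mm = 0.01056 m. Contact area A = π·d²/4 = π·(0.01056 m)²/4 = 8.758e-05 m².
Depth limit h_lim = 0.1640 mm = 1.640e-04 m.
Expressed in SI base units: W = 1556 N, H = 3.643e+08 Pa, K = 5.429e-05.
Wearable volume V_lim = h_lim·A = 1.640e-04 · 8.758e-05 = 1.436e-08 m³.
So the life L = V_lim·H/(K·W) = 1.436e-08 · 3.643e+08 / (5.429e-05 · 1556) = 61.95 m.

value=61.95 m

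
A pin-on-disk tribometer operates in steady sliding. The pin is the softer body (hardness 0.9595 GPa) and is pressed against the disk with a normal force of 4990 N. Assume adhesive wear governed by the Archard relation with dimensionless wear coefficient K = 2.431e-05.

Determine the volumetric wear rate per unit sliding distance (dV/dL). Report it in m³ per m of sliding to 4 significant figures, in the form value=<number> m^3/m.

Each operation carries full float precision, and printed values are rounded — one final rounding to 4 significant figures.
Convert: Hardness H = 0.9595 GPa = 9.595e+08 Pa.
Collected in SI base units: W = 4990 N, H = 9.595e+08 Pa, K = 2.431e-05.
Wear rate dV/dL = K·W/H (no L dependence): 2.431e-05 · 4990 / 9.595e+08 = 1.264e-10 m³/m.

value=1.264e-10 m^3/m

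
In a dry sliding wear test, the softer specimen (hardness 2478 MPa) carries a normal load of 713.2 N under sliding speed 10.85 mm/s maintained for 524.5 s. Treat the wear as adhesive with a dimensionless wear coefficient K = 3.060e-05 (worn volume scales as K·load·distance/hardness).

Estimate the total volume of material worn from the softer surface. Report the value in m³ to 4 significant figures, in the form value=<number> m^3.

The intermediates appear rounded, and the algebra maintains full float precision. Rounded once at the end, at 4 significant digits.
Sliding speed v = 10.85 mm/s = 0.01085 m/s. Distance L = v·t = 0.01085 m/s × 524.5 s = 5.691 m.
Hardness H = 2478 MPa = 2.478e+09 Pa.
Working in SI base units: W = 713.2 N, H = 2.478e+09 Pa, K = 3.060e-05.
Archard relation: V = K·W·L/H = 3.060e-05 · 713.2 · 5.691 / 2.478e+09 = 5.012e-11 m³.

value=5.012e-11 m^3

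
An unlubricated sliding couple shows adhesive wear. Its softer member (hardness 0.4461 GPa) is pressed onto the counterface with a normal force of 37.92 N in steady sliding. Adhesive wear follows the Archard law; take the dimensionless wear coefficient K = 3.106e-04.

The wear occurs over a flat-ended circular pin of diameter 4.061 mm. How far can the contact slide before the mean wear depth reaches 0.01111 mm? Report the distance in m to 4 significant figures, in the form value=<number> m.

value=5.450 m

The algebra holds full float precision, and shown intermediates are rounded. Rounded just once, at four significant digits.
Convert: Hardness H = 0.4461 GPa = 4.461e+08 Pa.
Convert: Pin diameter d = 4.061 mm = 0.004061 m. Contact area A = π·d²/4 = π·(0.004061 m)²/4 = 1.295e-05 m².
Convert: Depth limit h_lim = 0.01111 mm = 1.111e-05 m.
Restated in SI base units: W = 37.92 N, H = 4.461e+08 Pa, K = 3.106e-04.
Wearable volume V_lim = h_lim·A = 1.111e-05 · 1.295e-05 = 1.439e-10 m³.
So the life L = V_lim·H/(K·W) = 1.439e-10 · 4.461e+08 / (3.106e-04 · 37.92) = 5.450 m.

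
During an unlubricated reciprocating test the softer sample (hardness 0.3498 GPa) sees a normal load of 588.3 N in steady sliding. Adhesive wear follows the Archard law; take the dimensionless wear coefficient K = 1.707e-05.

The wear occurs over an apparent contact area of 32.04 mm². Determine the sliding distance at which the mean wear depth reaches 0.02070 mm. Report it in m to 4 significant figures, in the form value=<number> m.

All arithmetic runs at full float precision; the intermediates appear rounded; a single final rounding, at four significant digits.
Convert: Hardness H = 0.3498 GPa = 3.498e+08 Pa.
Convert: Contact area A = 32.04 mm² = 3.204e-05 m².
Convert: Depth limit h_lim = 0.02070 mm = 2.070e-05 m.
In SI base units, W = 588.3 N, H = 3.498e+08 Pa, K = 1.707e-05.
Limit volume V_lim = h_lim·A = 2.070e-05 · 3.204e-05 = 6.632e-10 m³.
Thus life L = V_lim·H/(K·W) = 6.632e-10 · 3.498e+08 / (1.707e-05 · 588.3) = 23.10 m.

value=23.10 m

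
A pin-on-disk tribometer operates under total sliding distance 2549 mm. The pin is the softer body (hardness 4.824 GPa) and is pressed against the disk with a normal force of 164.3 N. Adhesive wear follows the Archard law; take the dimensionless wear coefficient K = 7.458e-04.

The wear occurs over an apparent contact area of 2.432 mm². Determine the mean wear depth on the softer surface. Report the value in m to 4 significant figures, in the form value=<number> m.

All arithmetic keeps full float precision. Quoted intermediates are rounded; a lone final rounding: four significant digits.
Sliding distance L = 2549 mm = 2.549 m.
Hardness H = 4.824 GPa = 4.824e+09 Pa.
Contact area A = 2.432 mm² = 2.432e-06 m².
Expressed in SI base units: W = 164.3 N, H = 4.824e+09 Pa, K = 7.458e-04.
The Archard volume V = K·W·L/H = 7.458e-04 · 164.3 · 2.549 / 4.824e+09 = 6.475e-11 m³.
Average depth h = V/A = 6.475e-11 / 2.432e-06 = 2.662e-05 m.

value=2.662e-05 m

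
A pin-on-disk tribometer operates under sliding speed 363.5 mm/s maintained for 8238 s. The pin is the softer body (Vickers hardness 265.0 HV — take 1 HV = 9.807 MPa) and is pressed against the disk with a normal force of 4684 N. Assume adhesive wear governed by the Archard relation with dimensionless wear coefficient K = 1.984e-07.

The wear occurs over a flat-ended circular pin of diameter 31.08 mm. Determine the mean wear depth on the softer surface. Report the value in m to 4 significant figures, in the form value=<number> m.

Intermediate values are displayed rounded — all working math maintains exact precision — one last rounding: 4 significant digits.
Convert: Sliding speed v = 363.5 mm/s = 0.3635 m/s. Sliding distance L = v·t = 0.3635 m/s × 8238 s = 2995 m.
Convert: Hardness H = 265.0 HV × 9.807 MPa/HV = 2599 MPa = 2.599e+09 Pa.
Convert: Pin diameter d = 31.08 mm = 0.03108 m. Contact area A = π·d²/4 = π·(0.03108 m)²/4 = 7.587e-04 m².
In SI base units: W = 4684 N, H = 2.599e+09 Pa, K = 1.984e-07.
The Archard volume V = K·W·L/H = 1.984e-07 · 4684 · 2995 / 2.599e+09 = 1.071e-09 m³.
Depth of wear h = V/A = 1.071e-09 / 7.587e-04 = 1.411e-06 m.

value=1.411e-06 m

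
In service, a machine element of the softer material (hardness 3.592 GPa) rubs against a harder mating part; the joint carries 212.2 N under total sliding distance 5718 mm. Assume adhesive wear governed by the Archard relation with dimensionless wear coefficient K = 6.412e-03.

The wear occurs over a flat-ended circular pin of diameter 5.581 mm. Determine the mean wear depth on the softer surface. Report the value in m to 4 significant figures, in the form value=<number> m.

All arithmetic keeps full precision — the intermediates appear rounded, and one final rounding, at 4 significant figures.
Total distance L = 5718 mm = 5.718 m.
Hardness H = 3.592 GPa = 3.592e+09 Pa.
Pin diameter d = 5.581 mm = 0.005581 m. Contact area A = π·d²/4 = π·(0.005581 m)²/4 = 2.446e-05 m².
In SI base units: W = 212.2 N, H = 3.592e+09 Pa, K = 6.412e-03.
The Archard volume V = K·W·L/H = 6.412e-03 · 212.2 · 5.718 / 3.592e+09 = 2.166e-09 m³.
Mean depth h = V/A = 2.166e-09 / 2.446e-05 = 8.854e-05 m.

value=8.854e-05 m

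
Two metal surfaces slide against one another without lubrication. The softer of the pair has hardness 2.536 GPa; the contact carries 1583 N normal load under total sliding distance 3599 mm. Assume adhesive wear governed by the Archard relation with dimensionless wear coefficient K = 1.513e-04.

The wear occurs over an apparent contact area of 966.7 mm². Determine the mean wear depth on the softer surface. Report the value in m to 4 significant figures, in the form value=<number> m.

value=3.516e-07 m

The algebra runs at full precision. Shown intermediates are rounded, and one final rounding to four significant digits.
Convert: The distance L = 3599 mm = 3.599 m.
Convert: Hardness H = 2.536 GPa = 2.536e+09 Pa.
Convert: Contact area A = 966.7 mm² = 9.667e-04 m².
Restated in SI base units: W = 1583 N, H = 2.536e+09 Pa, K = 1.513e-04.
Worn volume V = K·W·L/H = 1.513e-04 · 1583 · 3.599 / 2.536e+09 = 3.399e-10 m³.
Depth h = V/A = 3.399e-10 / 9.667e-04 = 3.516e-07 m.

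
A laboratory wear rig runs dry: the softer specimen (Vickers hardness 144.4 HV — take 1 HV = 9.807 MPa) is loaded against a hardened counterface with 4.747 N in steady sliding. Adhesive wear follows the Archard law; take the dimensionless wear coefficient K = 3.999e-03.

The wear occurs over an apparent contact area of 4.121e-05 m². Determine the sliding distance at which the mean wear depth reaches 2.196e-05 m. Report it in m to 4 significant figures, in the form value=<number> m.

value=67.51 m

Quoted intermediates are rounded — every step runs at full float precision; one final rounding, at 4 significant figures.
Hardness H = 144.4 HV × 9.807 MPa/HV = 1416 MPa = 1.416e+09 Pa.
In SI base units: W = 4.747 N, H = 1.416e+09 Pa, K = 3.999e-03.
Wearable volume V_lim = h_lim·A = 2.196e-05 · 4.121e-05 = 9.050e-10 m³.
Life L = V_lim·H/(K·W) = 9.050e-10 · 1.416e+09 / (3.999e-03 · 4.747) = 67.51 m.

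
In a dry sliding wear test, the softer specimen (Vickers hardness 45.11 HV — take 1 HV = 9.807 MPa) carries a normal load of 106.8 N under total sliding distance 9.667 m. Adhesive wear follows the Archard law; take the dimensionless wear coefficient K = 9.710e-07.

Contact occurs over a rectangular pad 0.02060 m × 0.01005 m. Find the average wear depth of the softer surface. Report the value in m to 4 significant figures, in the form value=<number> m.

The intermediates are displayed rounded, and the computation maintains full float precision, and a lone final rounding to 4 significant digits.
Convert: Hardness H = 45.11 HV × 9.807 MPa/HV = 442.4 MPa = 4.424e+08 Pa.
Convert: Contact area A = 0.02060 m × 0.01005 m = 2.070e-04 m².
Working in SI base units: W = 106.8 N, H = 4.424e+08 Pa, K = 9.710e-07.
The Archard volume V = K·W·L/H = 9.710e-07 · 106.8 · 9.667 / 4.424e+08 = 2.266e-12 m³.
Average depth h = V/A = 2.266e-12 / 2.070e-04 = 1.095e-08 m.

value=1.095e-08 m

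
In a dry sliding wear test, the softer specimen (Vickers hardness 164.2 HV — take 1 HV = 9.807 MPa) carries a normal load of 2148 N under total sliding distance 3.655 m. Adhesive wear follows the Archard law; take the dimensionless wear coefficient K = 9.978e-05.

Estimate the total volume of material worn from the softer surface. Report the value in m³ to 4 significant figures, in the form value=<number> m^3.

Displayed values are rounded; the computation holds full float precision. Rounded just once to four significant digits.
Hardness H = 164.2 HV × 9.807 MPa/HV = 1610 MPa = 1.610e+09 Pa.
In SI base units, W = 2148 N, H = 1.610e+09 Pa, K = 9.978e-05.
The Archard volume V = K·W·L/H = 9.978e-05 · 2148 · 3.655 / 1.610e+09 = 4.865e-10 m³.

value=4.865e-10 m^3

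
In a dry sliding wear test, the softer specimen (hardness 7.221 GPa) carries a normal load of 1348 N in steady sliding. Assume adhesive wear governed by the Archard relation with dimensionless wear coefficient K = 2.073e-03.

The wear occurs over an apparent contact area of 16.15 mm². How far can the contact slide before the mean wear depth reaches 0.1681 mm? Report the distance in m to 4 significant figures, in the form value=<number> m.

The intermediates are printed rounded, and each operation maintains full precision. Rounded once at the end: four significant digits.
Hardness H = 7.221 GPa = 7.221e+09 Pa.
Contact area A = 16.15 mm² = 1.615e-05 m².
Depth limit h_lim = 0.1681 mm = 1.681e-04 m.
As SI base values: W = 1348 N, H = 7.221e+09 Pa, K = 2.073e-03.
Wearable volume V_lim = h_lim·A = 1.681e-04 · 1.615e-05 = 2.715e-09 m³.
Thus life L = V_lim·H/(K·W) = 2.715e-09 · 7.221e+09 / (2.073e-03 · 1348) = 7.015 m.

value=7.015 m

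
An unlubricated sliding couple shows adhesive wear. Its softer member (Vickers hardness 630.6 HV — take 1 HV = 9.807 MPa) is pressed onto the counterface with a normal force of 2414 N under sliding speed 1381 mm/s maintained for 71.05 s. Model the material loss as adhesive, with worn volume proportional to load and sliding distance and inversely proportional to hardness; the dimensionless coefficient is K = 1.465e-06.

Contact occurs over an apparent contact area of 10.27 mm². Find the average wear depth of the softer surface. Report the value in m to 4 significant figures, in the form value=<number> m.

value=5.464e-06 m

Intermediate values are displayed rounded. Every step carries full precision, and one last rounding: four significant digits.
Convert: Sliding speed v = 1381 mm/s = 1.381 m/s. Distance L = v·t = 1.381 m/s × 71.05 s = 98.12 m.
Convert: Hardness H = 630.6 HV × 9.807 MPa/HV = 6184 MPa = 6.184e+09 Pa.
Convert: Contact area A = 10.27 mm² = 1.027e-05 m².
In SI base units: W = 2414 N, H = 6.184e+09 Pa, K = 1.465e-06.
Apply Archard: V = K·W·L/H = 1.465e-06 · 2414 · 98.12 / 6.184e+09 = 5.611e-11 m³.
Mean depth h = V/A = 5.611e-11 / 1.027e-05 = 5.464e-06 m.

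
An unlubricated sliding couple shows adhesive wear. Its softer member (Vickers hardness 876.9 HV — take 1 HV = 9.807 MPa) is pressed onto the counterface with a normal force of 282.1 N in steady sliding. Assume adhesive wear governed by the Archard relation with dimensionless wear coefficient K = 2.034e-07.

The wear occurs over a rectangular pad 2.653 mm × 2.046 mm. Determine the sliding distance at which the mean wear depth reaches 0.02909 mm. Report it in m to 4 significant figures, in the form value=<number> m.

Every step holds exact precision — intermediate values are displayed rounded — rounded just once, at 4 significant figures.
Hardness H = 876.9 HV × 9.807 MPa/HV = 8600 MPa = 8.600e+09 Pa.
Pad sides 2.653 mm × 2.046 mm = 0.002653 m × 0.002046 m. Contact area A = 0.002653 m × 0.002046 m = 5.428e-06 m².
Depth limit h_lim = 0.02909 mm = 2.909e-05 m.
As SI base values: W = 282.1 N, H = 8.600e+09 Pa, K = 2.034e-07.
Permissible volume V_lim = h_lim·A = 2.909e-05 · 5.428e-06 = 1.579e-10 m³.
Sliding life L = V_lim·H/(K·W) = 1.579e-10 · 8.600e+09 / (2.034e-07 · 282.1) = 2.367e+04 m.

value=2.367e+04 m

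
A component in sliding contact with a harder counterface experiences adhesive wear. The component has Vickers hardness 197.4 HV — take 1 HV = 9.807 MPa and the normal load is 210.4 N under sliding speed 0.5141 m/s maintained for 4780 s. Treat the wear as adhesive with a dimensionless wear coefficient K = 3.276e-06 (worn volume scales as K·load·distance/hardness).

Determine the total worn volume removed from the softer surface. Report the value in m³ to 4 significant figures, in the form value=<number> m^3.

value=8.749e-10 m^3

All working math runs at exact precision; the intermediates are shown rounded, and a single final rounding: four significant figures.
Convert: Distance L = v·t = 0.5141 m/s × 4780 s = 2457 m.
Convert: Hardness H = 197.4 HV × 9.807 MPa/HV = 1936 MPa = 1.936e+09 Pa.
In SI base units: W = 210.4 N, H = 1.936e+09 Pa, K = 3.276e-06.
Archard relation: V = K·W·L/H = 3.276e-06 · 210.4 · 2457 / 1.936e+09 = 8.749e-10 m³.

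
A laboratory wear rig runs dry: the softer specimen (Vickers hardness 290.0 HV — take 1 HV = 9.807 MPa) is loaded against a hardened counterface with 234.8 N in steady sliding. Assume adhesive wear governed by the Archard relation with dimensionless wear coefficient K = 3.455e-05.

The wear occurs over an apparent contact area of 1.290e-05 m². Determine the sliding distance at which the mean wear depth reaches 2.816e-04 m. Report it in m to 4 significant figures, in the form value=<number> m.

All arithmetic holds full float precision, and the intermediates appear rounded, and one final rounding to four significant digits.
Convert: Hardness H = 290.0 HV × 9.807 MPa/HV = 2844 MPa = 2.844e+09 Pa.
In SI base units: W = 234.8 N, H = 2.844e+09 Pa, K = 3.455e-05.
Volume at the limit: V_lim = h_lim·A = 2.816e-04 · 1.290e-05 = 3.633e-09 m³.
Thus life L = V_lim·H/(K·W) = 3.633e-09 · 2.844e+09 / (3.455e-05 · 234.8) = 1274 m.

value=1274 m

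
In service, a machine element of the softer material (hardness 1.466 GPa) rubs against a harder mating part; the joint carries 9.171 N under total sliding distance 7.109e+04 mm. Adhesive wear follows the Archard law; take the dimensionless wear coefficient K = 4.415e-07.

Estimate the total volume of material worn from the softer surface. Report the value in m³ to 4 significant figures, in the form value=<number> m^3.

Shown intermediates are rounded; the algebra carries exact precision, and rounded just once to four significant digits.
Convert: Sliding distance L = 7.109e+04 mm = 71.09 m.
Convert: Hardness H = 1.466 GPa = 1.466e+09 Pa.
Collected in SI base units: W = 9.171 N, H = 1.466e+09 Pa, K = 4.415e-07.
By Archard's law, V = K·W·L/H = 4.415e-07 · 9.171 · 71.09 / 1.466e+09 = 1.963e-13 m³.

value=1.963e-13 m^3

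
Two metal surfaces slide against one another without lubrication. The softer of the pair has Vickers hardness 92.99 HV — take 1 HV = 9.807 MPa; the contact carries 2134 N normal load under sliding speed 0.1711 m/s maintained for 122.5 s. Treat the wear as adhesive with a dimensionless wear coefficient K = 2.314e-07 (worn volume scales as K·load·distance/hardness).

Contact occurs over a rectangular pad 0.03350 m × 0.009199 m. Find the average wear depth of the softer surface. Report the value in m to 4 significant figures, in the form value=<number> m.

All arithmetic holds full float precision, and the intermediates appear rounded; a single final rounding: four significant figures.
Convert: Distance covered L = v·t = 0.1711 m/s × 122.5 s = 20.96 m.
Convert: Hardness H = 92.99 HV × 9.807 MPa/HV = 912.0 MPa = 9.120e+08 Pa.
Convert: Contact area A = 0.03350 m × 0.009199 m = 3.082e-04 m².
In SI base units, W = 2134 N, H = 9.120e+08 Pa, K = 2.314e-07.
Archard volume V = K·W·L/H = 2.314e-07 · 2134 · 20.96 / 9.120e+08 = 1.135e-11 m³.
Mean depth h = V/A = 1.135e-11 / 3.082e-04 = 3.683e-08 m.

value=3.683e-08 m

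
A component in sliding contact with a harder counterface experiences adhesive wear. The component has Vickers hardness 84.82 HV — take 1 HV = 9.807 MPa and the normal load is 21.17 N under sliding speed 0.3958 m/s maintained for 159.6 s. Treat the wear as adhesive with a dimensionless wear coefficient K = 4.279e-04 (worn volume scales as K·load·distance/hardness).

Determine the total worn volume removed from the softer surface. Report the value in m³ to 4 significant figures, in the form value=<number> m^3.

The algebra holds full float precision, and intermediate values are printed rounded; rounded once at the end to four significant figures.
Convert: Total distance L = v·t = 0.3958 m/s × 159.6 s = 63.17 m.
Convert: Hardness H = 84.82 HV × 9.807 MPa/HV = 831.8 MPa = 8.318e+08 Pa.
Collected in SI base units: W = 21.17 N, H = 8.318e+08 Pa, K = 4.279e-04.
By Archard's law, V = K·W·L/H = 4.279e-04 · 21.17 · 63.17 / 8.318e+08 = 6.879e-10 m³.

value=6.879e-10 m^3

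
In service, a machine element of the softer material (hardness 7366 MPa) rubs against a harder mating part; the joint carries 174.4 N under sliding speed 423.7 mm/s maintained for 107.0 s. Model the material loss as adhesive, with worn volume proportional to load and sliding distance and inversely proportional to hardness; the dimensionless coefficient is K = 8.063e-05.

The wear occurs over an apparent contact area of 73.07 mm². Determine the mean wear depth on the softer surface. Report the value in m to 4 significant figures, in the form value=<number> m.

value=1.184e-06 m

Intermediates appear rounded — the algebra maintains exact precision — rounded just once, at four significant figures.
Sliding speed v = 423.7 mm/s = 0.4237 m/s. Total distance L = v·t = 0.4237 m/s × 107.0 s = 45.34 m.
Hardness H = 7366 MPa = 7.366e+09 Pa.
Contact area A = 73.07 mm² = 7.307e-05 m².
In SI base units: W = 174.4 N, H = 7.366e+09 Pa, K = 8.063e-05.
Archard relation: V = K·W·L/H = 8.063e-05 · 174.4 · 45.34 / 7.366e+09 = 8.655e-11 m³.
Wear depth h = V/A = 8.655e-11 / 7.307e-05 = 1.184e-06 m.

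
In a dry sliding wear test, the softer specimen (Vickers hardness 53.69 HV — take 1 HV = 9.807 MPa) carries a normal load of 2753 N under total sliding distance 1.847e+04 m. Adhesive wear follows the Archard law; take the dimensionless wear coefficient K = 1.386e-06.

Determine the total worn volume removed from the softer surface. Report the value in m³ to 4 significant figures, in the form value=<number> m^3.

value=1.338e-07 m^3

Intermediates are shown rounded. The algebra keeps full precision. Rounded once at the end to four significant figures.
Hardness H = 53.69 HV × 9.807 MPa/HV = 526.5 MPa = 5.265e+08 Pa.
Restated in SI base units: W = 2753 N, H = 5.265e+08 Pa, K = 1.386e-06.
By Archard's law, V = K·W·L/H = 1.386e-06 · 2753 · 1.847e+04 / 5.265e+08 = 1.338e-07 m³.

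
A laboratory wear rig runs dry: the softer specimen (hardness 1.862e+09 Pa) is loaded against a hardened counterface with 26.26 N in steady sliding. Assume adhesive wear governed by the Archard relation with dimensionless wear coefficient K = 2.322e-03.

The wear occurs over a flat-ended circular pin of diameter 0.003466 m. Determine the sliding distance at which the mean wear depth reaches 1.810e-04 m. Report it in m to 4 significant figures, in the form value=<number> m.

The computation holds full precision — intermediate values are printed rounded, and one last rounding: 4 significant digits.
Contact area A = π·d²/4 = π·(0.003466 m)²/4 = 9.435e-06 m².
As SI base values: W = 26.26 N, H = 1.862e+09 Pa, K = 2.322e-03.
Allowed volume V_lim = h_lim·A = 1.810e-04 · 9.435e-06 = 1.708e-09 m³.
Inverting, life L = V_lim·H/(K·W) = 1.708e-09 · 1.862e+09 / (2.322e-03 · 26.26) = 52.15 m.

value=52.15 m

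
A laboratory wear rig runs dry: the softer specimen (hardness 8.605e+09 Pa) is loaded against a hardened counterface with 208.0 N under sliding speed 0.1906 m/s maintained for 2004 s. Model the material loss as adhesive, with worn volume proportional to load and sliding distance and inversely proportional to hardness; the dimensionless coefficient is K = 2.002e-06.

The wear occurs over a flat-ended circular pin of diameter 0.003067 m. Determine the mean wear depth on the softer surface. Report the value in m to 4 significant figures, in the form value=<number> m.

value=2.502e-06 m

The computation maintains full float precision; shown intermediates are rounded; rounded once at the end, at four significant digits.
Convert: The distance L = v·t = 0.1906 m/s × 2004 s = 382.0 m.
Convert: Contact area A = π·d²/4 = π·(0.003067 m)²/4 = 7.388e-06 m².
In SI base units: W = 208.0 N, H = 8.605e+09 Pa, K = 2.002e-06.
Archard volume V = K·W·L/H = 2.002e-06 · 208.0 · 382.0 / 8.605e+09 = 1.848e-11 m³.
Depth h = V/A = 1.848e-11 / 7.388e-06 = 2.502e-06 m.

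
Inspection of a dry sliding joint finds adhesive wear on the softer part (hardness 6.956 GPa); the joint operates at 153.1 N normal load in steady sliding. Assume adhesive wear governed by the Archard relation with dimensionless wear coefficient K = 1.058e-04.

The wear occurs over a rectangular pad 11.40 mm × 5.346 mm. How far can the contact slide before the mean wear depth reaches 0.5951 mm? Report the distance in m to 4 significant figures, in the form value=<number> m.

The algebra holds exact precision. Intermediates are displayed rounded. Rounded once at the end: four significant digits.
Convert: Hardness H = 6.956 GPa = 6.956e+09 Pa.
Convert: Pad sides 11.40 mm × 5.346 mm = 0.01140 m × 0.005346 m. Contact area A = 0.01140 m × 0.005346 m = 6.094e-05 m².
Convert: Depth limit h_lim = 0.5951 mm = 5.951e-04 m.
SI base units throughout: W = 153.1 N, H = 6.956e+09 Pa, K = 1.058e-04.
At the depth limit, V_lim = h_lim·A = 5.951e-04 · 6.094e-05 = 3.627e-08 m³.
So the life L = V_lim·H/(K·W) = 3.627e-08 · 6.956e+09 / (1.058e-04 · 153.1) = 1.557e+04 m.

value=1.557e+04 m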